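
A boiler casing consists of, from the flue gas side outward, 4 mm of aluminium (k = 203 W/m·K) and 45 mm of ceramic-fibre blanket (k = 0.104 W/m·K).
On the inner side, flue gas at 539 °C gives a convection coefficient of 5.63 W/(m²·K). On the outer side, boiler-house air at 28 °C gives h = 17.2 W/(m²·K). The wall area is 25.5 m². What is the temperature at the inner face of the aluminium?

Using the resistance-network approach (series):
R_inner film = 1/(h_i·A) = 1/(5.63×25.5) = 0.006965 K/W
R_aluminium = L/(kA) = 0.004/(203×25.5) = 7.727×10^-7 K/W
R_ceramic-fibre blanket = L/(kA) = 0.045/(0.104×25.5) = 0.01697 K/W
R_outer film = 1/(h_o·A) = 1/(17.2×25.5) = 0.00228 K/W
R_total = 0.02621 K/W;  Q = ΔT/R_total = 511/0.02621 = 19490 W
T_interface = T_inner − Q·ΣR(inner→interface) = 539 − 19500×0.006965

T ≈ 403 °C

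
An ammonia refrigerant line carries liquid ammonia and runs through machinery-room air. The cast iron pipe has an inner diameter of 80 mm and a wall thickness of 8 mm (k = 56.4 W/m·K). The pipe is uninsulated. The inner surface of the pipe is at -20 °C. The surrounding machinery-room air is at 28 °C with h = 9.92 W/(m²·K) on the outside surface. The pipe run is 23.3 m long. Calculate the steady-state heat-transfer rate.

Q ≈ 3340 W

Radial resistances (cylindrical: R_cond = ln(r_o/r_i)/(2πkL), R_conv = 1/(h·2πrL)):
R_cast iron pipe wall = ln(48/40)/(2π×56.4×23.3) = 2.208×10^-5 K/W
R_outer film = 1/(h_o·2πr_oL) = 1/(9.92×2π×0.048×23.3) = 0.01435 K/W
R_total = 0.01437 K/W
Q = ΔT/R_total = 48/0.01437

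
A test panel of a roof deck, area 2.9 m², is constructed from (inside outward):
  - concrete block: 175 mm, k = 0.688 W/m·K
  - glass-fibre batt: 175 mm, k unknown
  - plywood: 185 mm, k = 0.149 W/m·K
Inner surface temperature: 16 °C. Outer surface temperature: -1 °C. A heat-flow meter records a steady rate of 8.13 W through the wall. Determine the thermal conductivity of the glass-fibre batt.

Using the resistance-network approach (series):
R_concrete block = L/(kA) = 0.175/(0.688×2.9) = 0.08771 K/W
R_plywood = L/(kA) = 0.185/(0.149×2.9) = 0.4281 K/W
Sum of known resistances R_other = 0.5159 K/W
Total R = ΔT/Q = 17/8.13 = 2.091 K/W
R_glass-fibre batt = R_total − R_other = 1.575 K/W
k = L/(R·A) = 0.175/(1.575×2.9)

k ≈ 0.0383 W/(m·K)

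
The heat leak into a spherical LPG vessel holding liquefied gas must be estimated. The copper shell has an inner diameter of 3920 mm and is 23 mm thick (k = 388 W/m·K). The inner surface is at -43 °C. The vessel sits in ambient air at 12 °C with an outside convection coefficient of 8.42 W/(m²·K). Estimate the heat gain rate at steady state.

Q ≈ 22900 W

Each spherical layer contributes R = (1/r_i − 1/r_o)/(4πk):
R_copper shell = (1/1.96 − 1/1.983)/(4π×388) = 1.214×10^-6 K/W
R_outer film = 1/(h·4πr_o²) = 1/(8.42×4π×1.983²) = 0.002403 K/W
R_total = 0.002405 K/W
Q = ΔT/R_total = 55/0.002405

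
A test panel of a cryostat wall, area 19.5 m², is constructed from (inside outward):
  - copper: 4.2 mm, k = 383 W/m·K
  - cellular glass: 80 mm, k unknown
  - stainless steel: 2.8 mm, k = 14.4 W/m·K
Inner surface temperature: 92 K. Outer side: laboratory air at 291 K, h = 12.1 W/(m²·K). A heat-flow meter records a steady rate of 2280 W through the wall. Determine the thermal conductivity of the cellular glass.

Treating each layer as a thermal resistance in series:
R_copper = L/(kA) = 0.0042/(383×19.5) = 5.624×10^-7 K/W
R_stainless steel = L/(kA) = 0.0028/(14.4×19.5) = 9.972×10^-6 K/W
R_outer film = 1/(h_o·A) = 1/(12.1×19.5) = 0.004238 K/W
Sum of known resistances R_other = 0.004249 K/W
Total R = ΔT/Q = 199/2280 = 0.08728 K/W
R_cellular glass = R_total − R_other = 0.08303 K/W
k = L/(R·A) = 0.08/(0.08303×19.5)

k ≈ 0.0494 W/(m·K)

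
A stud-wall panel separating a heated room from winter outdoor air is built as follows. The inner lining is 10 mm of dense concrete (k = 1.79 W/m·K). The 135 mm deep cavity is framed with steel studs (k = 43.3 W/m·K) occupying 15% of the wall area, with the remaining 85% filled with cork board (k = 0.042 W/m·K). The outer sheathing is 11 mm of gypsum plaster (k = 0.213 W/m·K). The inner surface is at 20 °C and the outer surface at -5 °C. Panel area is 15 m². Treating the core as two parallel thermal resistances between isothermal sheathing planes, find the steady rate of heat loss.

Sheathing layers in series; stud and cavity paths in parallel between them.
R_inner = 0.01/(1.79×15) = 3.724×10^-4 K/W
R_stud  = 0.135/(43.3×0.15×15) = 0.001386 K/W
R_cav   = 0.135/(0.042×0.85×15) = 0.2521 K/W
1/R_core = 1/R_stud + 1/R_cav → R_core = 0.001378 K/W
R_outer = 0.011/(0.213×15) = 0.003443 K/W
R_total = 0.005193 K/W
Q = ΔT/R_total = 25/0.005193

Q ≈ 4810 W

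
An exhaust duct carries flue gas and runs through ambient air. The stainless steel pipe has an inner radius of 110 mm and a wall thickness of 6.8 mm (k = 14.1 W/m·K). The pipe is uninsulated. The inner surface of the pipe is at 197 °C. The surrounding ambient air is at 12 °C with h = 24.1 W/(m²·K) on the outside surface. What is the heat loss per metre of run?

For a radial system each layer contributes R = ln(r_out/r_in)/(2πkL); films add R = 1/(hA).
R_stainless steel pipe wall = ln(116.8/110)/(2π×14.1×1) = 6.771×10^-4 K/W
R_outer film = 1/(h_o·2πr_oL) = 1/(24.1×2π×0.1168×1) = 0.05654 K/W
R_total = 0.05722 K/W
Q = ΔT/R_total = 185/0.05722

q′ ≈ 3230 W/m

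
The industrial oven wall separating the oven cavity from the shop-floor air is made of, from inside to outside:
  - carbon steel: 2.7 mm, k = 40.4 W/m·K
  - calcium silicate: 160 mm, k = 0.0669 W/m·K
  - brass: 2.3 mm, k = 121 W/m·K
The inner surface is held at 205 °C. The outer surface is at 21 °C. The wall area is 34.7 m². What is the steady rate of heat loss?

Q ≈ 2670 W

Model the wall as resistances in series:
R_carbon steel = L/(kA) = 0.0027/(40.4×34.7) = 1.926×10^-6 K/W
R_calcium silicate = L/(kA) = 0.16/(0.0669×34.7) = 0.06892 K/W
R_brass = L/(kA) = 0.0023/(121×34.7) = 5.478×10^-7 K/W
R_total = 0.06893 K/W
Q = ΔT / R_total = 184 / 0.06893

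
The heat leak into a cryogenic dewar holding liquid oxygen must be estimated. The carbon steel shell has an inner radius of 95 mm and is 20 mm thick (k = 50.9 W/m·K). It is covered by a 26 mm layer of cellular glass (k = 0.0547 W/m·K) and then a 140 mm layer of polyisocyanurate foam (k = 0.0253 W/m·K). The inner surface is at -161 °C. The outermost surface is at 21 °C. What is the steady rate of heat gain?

Each spherical layer contributes R = (1/r_i − 1/r_o)/(4πk):
R_carbon steel shell = (1/0.095 − 1/0.115)/(4π×50.9) = 0.002862 K/W
R_cellular glass = (1/0.115 − 1/0.141)/(4π×0.0547) = 2.333 K/W
R_polyisocyanurate foam = (1/0.141 − 1/0.281)/(4π×0.0253) = 11.11 K/W
R_total = 13.45 K/W
Q = ΔT/R_total = 182/13.45

Q ≈ 13.5 W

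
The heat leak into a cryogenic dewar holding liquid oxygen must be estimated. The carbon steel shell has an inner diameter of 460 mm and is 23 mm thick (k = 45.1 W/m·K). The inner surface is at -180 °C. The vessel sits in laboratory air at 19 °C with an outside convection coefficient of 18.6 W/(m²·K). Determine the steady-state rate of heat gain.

Q ≈ 2950 W

Radial (spherical) resistances in series:
R_carbon steel shell = (1/0.23 − 1/0.253)/(4π×45.1) = 6.974×10^-4 K/W
R_outer film = 1/(h·4πr_o²) = 1/(18.6×4π×0.253²) = 0.06684 K/W
R_total = 0.06754 K/W
Q = ΔT/R_total = 199/0.06754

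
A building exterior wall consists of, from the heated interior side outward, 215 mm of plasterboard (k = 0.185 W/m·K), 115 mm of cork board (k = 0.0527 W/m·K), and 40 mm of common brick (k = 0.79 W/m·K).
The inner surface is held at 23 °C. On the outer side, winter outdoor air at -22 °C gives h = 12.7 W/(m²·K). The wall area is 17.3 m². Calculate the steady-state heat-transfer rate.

Series thermal resistances:
R_plasterboard = L/(kA) = 0.215/(0.185×17.3) = 0.06718 K/W
R_cork board = L/(kA) = 0.115/(0.0527×17.3) = 0.1261 K/W
R_common brick = L/(kA) = 0.04/(0.79×17.3) = 0.002927 K/W
R_outer film = 1/(h_o·A) = 1/(12.7×17.3) = 0.004551 K/W
R_total = 0.2008 K/W
Q = ΔT / R_total = 45 / 0.2008

Q ≈ 224 W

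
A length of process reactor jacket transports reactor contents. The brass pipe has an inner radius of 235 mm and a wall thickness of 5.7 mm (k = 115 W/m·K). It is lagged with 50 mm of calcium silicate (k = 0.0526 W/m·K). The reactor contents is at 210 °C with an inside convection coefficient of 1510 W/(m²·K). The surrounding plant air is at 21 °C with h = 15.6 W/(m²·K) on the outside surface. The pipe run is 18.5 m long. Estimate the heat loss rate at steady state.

Q ≈ 5760 W

Cylindrical conduction, so R = ln(r₂/r₁)/(2πkL) per layer, in series:
R_inner film = 1/(h_i·2πr₁L) = 1/(1510×2π×0.235×18.5) = 2.424×10^-5 K/W
R_brass pipe wall = ln(240.7/235)/(2π×115×18.5) = 1.793×10^-6 K/W
R_calcium silicate = ln(290.7/240.7)/(2π×0.0526×18.5) = 0.03087 K/W
R_outer film = 1/(h_o·2πr_oL) = 1/(15.6×2π×0.2907×18.5) = 0.001897 K/W
R_total = 0.03279 K/W
Q = ΔT/R_total = 189/0.03279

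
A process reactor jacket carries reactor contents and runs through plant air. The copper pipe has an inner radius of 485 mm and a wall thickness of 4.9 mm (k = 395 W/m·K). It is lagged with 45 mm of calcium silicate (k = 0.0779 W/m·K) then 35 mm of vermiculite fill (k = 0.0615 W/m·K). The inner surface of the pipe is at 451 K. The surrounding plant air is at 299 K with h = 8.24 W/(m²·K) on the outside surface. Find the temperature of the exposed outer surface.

Radial resistances (cylindrical: R_cond = ln(r_o/r_i)/(2πkL), R_conv = 1/(h·2πrL)):
R_copper pipe wall = ln(489.9/485)/(2π×395×1) = 4.05×10^-6 K/W
R_calcium silicate = ln(534.9/489.9)/(2π×0.0779×1) = 0.1795 K/W
R_vermiculite fill = ln(569.9/534.9)/(2π×0.0615×1) = 0.164 K/W
R_outer film = 1/(h_o·2πr_oL) = 1/(8.24×2π×0.5699×1) = 0.03389 K/W
R_total = 0.3775 K/W
Q = ΔT/R_total = 152/0.3775
Q = 403 W/m
T_interface = T_inner − Q·ΣR(inner→interface) = 451 − 403×0.3436

T ≈ 313 K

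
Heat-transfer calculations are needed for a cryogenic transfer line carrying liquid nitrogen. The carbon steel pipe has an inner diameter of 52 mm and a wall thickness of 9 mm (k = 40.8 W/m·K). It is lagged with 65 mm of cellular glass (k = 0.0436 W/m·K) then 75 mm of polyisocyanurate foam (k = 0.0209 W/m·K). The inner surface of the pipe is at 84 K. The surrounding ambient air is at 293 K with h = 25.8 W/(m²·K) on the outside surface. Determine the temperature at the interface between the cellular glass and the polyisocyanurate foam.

T ≈ 183 K

For a radial system each layer contributes R = ln(r_out/r_in)/(2πkL); films add R = 1/(hA).
R_carbon steel pipe wall = ln(35/26)/(2π×40.8×1) = 0.00116 K/W
R_cellular glass = ln(100/35)/(2π×0.0436×1) = 3.832 K/W
R_polyisocyanurate foam = ln(175/100)/(2π×0.0209×1) = 4.262 K/W
R_outer film = 1/(h_o·2πr_oL) = 1/(25.8×2π×0.175×1) = 0.03525 K/W
R_total = 8.13 K/W
Q = ΔT/R_total = 209/8.13
Q = 25.7 W/m
T_interface = T_inner + Q·ΣR(inner→interface) = 84 + 25.7×3.833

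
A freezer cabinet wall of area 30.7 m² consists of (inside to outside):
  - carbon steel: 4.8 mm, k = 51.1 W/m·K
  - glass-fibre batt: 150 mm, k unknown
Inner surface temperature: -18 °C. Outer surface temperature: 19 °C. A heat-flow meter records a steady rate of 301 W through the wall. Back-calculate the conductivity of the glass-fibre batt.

k ≈ 0.0397 W/(m·K)

Thermal resistances in series:
R_carbon steel = L/(kA) = 0.0048/(51.1×30.7) = 3.06×10^-6 K/W
Sum of known resistances R_other = 3.06×10^-6 K/W
Total R = ΔT/Q = 37/301 = 0.1229 K/W
R_glass-fibre batt = R_total − R_other = 0.1229 K/W
k = L/(R·A) = 0.15/(0.1229×30.7)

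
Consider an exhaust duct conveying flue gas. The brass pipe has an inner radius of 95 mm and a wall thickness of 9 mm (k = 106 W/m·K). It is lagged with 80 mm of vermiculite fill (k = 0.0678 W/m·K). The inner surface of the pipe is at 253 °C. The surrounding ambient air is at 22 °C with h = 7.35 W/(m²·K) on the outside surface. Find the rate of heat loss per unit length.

Per-layer cylindrical resistances, series-summed:
R_brass pipe wall = ln(104/95)/(2π×106×1) = 1.359×10^-4 K/W
R_vermiculite fill = ln(184/104)/(2π×0.0678×1) = 1.339 K/W
R_outer film = 1/(h_o·2πr_oL) = 1/(7.35×2π×0.184×1) = 0.1177 K/W
R_total = 1.457 K/W
Q = ΔT/R_total = 231/1.457

q′ ≈ 159 W/m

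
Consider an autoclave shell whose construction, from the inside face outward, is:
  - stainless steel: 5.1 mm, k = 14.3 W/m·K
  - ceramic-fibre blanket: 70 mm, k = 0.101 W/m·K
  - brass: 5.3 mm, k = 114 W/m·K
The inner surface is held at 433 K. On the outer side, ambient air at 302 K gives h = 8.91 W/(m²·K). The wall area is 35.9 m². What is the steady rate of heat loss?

Q ≈ 5840 W

Using the resistance-network approach (series):
R_stainless steel = L/(kA) = 0.0051/(14.3×35.9) = 9.934×10^-6 K/W
R_ceramic-fibre blanket = L/(kA) = 0.07/(0.101×35.9) = 0.01931 K/W
R_brass = L/(kA) = 0.0053/(114×35.9) = 1.295×10^-6 K/W
R_outer film = 1/(h_o·A) = 1/(8.91×35.9) = 0.003126 K/W
R_total = 0.02244 K/W
Q = ΔT / R_total = 131 / 0.02244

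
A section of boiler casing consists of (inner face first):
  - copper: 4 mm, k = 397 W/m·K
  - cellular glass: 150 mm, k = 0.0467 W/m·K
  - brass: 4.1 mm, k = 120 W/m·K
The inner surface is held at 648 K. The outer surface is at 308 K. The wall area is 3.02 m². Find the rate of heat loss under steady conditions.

Treating each layer as a thermal resistance in series:
R_copper = L/(kA) = 0.004/(397×3.02) = 3.336×10^-6 K/W
R_cellular glass = L/(kA) = 0.15/(0.0467×3.02) = 1.064 K/W
R_brass = L/(kA) = 0.0041/(120×3.02) = 1.131×10^-5 K/W
R_total = 1.064 K/W
Q = ΔT / R_total = 340 / 1.064

Q ≈ 320 W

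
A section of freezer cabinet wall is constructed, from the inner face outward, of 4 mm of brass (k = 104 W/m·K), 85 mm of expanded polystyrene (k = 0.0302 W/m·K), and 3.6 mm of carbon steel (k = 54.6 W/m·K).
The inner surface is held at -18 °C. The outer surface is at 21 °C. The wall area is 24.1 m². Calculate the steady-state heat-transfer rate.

Q ≈ 334 W

Treating each layer as a thermal resistance in series:
R_brass = L/(kA) = 0.004/(104×24.1) = 1.596×10^-6 K/W
R_expanded polystyrene = L/(kA) = 0.085/(0.0302×24.1) = 0.1168 K/W
R_carbon steel = L/(kA) = 0.0036/(54.6×24.1) = 2.736×10^-6 K/W
R_total = 0.1168 K/W
Q = ΔT / R_total = 39 / 0.1168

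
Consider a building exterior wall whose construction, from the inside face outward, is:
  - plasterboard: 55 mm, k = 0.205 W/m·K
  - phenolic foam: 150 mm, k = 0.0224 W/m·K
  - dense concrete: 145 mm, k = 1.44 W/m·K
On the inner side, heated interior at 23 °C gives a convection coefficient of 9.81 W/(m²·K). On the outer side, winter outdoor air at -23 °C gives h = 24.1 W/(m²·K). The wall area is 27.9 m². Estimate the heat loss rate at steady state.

Thermal resistances in series:
R_inner film = 1/(h_i·A) = 1/(9.81×27.9) = 0.003654 K/W
R_plasterboard = L/(kA) = 0.055/(0.205×27.9) = 0.009616 K/W
R_phenolic foam = L/(kA) = 0.15/(0.0224×27.9) = 0.24 K/W
R_dense concrete = L/(kA) = 0.145/(1.44×27.9) = 0.003609 K/W
R_outer film = 1/(h_o·A) = 1/(24.1×27.9) = 0.001487 K/W
R_total = 0.2584 K/W
Q = ΔT / R_total = 46 / 0.2584

Q ≈ 178 W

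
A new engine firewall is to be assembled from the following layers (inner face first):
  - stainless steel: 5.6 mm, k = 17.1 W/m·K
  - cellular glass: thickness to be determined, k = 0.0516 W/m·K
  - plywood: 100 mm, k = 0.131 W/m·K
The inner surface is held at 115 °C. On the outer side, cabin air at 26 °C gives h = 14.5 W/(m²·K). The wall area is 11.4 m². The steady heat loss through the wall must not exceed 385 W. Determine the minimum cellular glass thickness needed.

Series thermal resistances:
R_stainless steel = L/(kA) = 0.0056/(17.1×11.4) = 2.873×10^-5 K/W
R_plywood = L/(kA) = 0.1/(0.131×11.4) = 0.06696 K/W
R_outer film = 1/(h_o·A) = 1/(14.5×11.4) = 0.00605 K/W
Sum of the known resistances R_other = 0.07304 K/W
Required total resistance R_tot = ΔT/Q_allow = 89/385 = 0.2312 K/W
R_cellular glass = R_tot − R_other = 0.1581 K/W
L = R·k·A = 0.1581×0.0516×11.4

L ≈ 93 mm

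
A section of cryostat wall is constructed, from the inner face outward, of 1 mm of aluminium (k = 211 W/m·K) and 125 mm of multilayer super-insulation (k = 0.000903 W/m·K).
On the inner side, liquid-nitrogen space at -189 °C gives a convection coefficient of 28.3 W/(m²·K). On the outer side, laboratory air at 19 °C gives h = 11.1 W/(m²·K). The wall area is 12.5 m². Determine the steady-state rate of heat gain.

Using the resistance-network approach (series):
R_inner film = 1/(h_i·A) = 1/(28.3×12.5) = 0.002827 K/W
R_aluminium = L/(kA) = 0.001/(211×12.5) = 3.791×10^-7 K/W
R_multilayer super-insulation = L/(kA) = 0.125/(0.000903×12.5) = 11.07 K/W
R_outer film = 1/(h_o·A) = 1/(11.1×12.5) = 0.007207 K/W
R_total = 11.08 K/W
Q = ΔT / R_total = 208 / 11.08

Q ≈ 18.8 W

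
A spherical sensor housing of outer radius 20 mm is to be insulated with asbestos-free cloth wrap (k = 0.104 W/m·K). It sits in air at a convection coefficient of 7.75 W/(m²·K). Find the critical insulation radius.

For a sphere r_cr = 2k/h = 2×0.104/7.75
r_cr = 26.8 mm; since the bare radius (20 mm) is below r_cr, adding a thin layer of insulation will *increase* heat loss.

r_cr ≈ 26.8 mm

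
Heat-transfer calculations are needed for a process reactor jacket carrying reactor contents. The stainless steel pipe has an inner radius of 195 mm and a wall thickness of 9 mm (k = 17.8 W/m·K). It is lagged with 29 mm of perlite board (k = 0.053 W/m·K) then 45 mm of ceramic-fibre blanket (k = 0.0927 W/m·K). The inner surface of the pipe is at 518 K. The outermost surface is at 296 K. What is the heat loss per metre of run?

q′ ≈ 316 W/m

Radial resistances (cylindrical: R_cond = ln(r_o/r_i)/(2πkL), R_conv = 1/(h·2πrL)):
R_stainless steel pipe wall = ln(204/195)/(2π×17.8×1) = 4.034×10^-4 K/W
R_perlite board = ln(233/204)/(2π×0.053×1) = 0.3991 K/W
R_ceramic-fibre blanket = ln(278/233)/(2π×0.0927×1) = 0.3032 K/W
R_total = 0.7027 K/W
Q = ΔT/R_total = 222/0.7027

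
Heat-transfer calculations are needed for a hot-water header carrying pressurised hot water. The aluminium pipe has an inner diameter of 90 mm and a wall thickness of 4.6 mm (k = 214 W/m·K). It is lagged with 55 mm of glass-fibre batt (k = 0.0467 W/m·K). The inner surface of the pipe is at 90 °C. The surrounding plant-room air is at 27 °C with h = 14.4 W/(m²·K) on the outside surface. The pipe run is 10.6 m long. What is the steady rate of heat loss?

Q ≈ 252 W

Per-layer cylindrical resistances, series-summed:
R_aluminium pipe wall = ln(49.6/45)/(2π×214×10.6) = 6.829×10^-6 K/W
R_glass-fibre batt = ln(104.6/49.6)/(2π×0.0467×10.6) = 0.2399 K/W
R_outer film = 1/(h_o·2πr_oL) = 1/(14.4×2π×0.1046×10.6) = 0.009968 K/W
R_total = 0.2499 K/W
Q = ΔT/R_total = 63/0.2499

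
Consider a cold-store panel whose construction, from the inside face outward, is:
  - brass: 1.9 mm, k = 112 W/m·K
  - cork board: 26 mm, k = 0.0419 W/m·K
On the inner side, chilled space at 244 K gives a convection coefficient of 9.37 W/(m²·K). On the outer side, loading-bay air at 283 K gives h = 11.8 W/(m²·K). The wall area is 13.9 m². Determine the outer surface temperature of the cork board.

T ≈ 279 K

Model the wall as resistances in series:
R_inner film = 1/(h_i·A) = 1/(9.37×13.9) = 0.007678 K/W
R_brass = L/(kA) = 0.0019/(112×13.9) = 1.22×10^-6 K/W
R_cork board = L/(kA) = 0.026/(0.0419×13.9) = 0.04464 K/W
R_outer film = 1/(h_o·A) = 1/(11.8×13.9) = 0.006097 K/W
R_total = 0.05842 K/W;  Q = ΔT/R_total = 39/0.05842 = 667.6 W
T_interface = T_inner + Q·ΣR(inner→interface) = 244 + 668×0.05232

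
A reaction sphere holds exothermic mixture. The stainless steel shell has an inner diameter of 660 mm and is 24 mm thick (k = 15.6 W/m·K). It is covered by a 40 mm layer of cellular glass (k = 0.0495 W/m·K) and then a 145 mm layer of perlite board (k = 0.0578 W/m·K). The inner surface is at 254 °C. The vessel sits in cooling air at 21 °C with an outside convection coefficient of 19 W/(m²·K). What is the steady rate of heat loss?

Radial (spherical) resistances in series:
R_stainless steel shell = (1/0.33 − 1/0.354)/(4π×15.6) = 0.001048 K/W
R_cellular glass = (1/0.354 − 1/0.394)/(4π×0.0495) = 0.461 K/W
R_perlite board = (1/0.394 − 1/0.539)/(4π×0.0578) = 0.94 K/W
R_outer film = 1/(h·4πr_o²) = 1/(19×4π×0.539²) = 0.01442 K/W
R_total = 1.417 K/W
Q = ΔT/R_total = 233/1.417

Q ≈ 164 W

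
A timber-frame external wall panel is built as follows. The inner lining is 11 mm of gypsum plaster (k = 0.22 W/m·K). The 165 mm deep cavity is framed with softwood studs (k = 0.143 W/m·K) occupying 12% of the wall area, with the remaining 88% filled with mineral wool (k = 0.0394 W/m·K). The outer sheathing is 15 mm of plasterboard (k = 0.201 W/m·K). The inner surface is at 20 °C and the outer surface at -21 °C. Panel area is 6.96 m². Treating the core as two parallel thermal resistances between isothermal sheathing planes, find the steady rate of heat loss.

Q ≈ 86.3 W

Sheathing layers in series; stud and cavity paths in parallel between them.
R_inner = 0.011/(0.22×6.96) = 0.007184 K/W
R_stud  = 0.165/(0.143×0.12×6.96) = 1.382 K/W
R_cav   = 0.165/(0.0394×0.88×6.96) = 0.6837 K/W
1/R_core = 1/R_stud + 1/R_cav → R_core = 0.4574 K/W
R_outer = 0.015/(0.201×6.96) = 0.01072 K/W
R_total = 0.4753 K/W
Q = ΔT/R_total = 41/0.4753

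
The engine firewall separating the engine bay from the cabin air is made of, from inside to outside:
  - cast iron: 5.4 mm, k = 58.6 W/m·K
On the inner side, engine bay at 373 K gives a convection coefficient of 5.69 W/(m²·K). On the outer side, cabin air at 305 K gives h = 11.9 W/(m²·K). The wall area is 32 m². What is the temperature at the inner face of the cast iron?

Treating each layer as a thermal resistance in series:
R_inner film = 1/(h_i·A) = 1/(5.69×32) = 0.005492 K/W
R_cast iron = L/(kA) = 0.0054/(58.6×32) = 2.88×10^-6 K/W
R_outer film = 1/(h_o·A) = 1/(11.9×32) = 0.002626 K/W
R_total = 0.008121 K/W;  Q = ΔT/R_total = 68/0.008121 = 8373 W
T_interface = T_inner − Q·ΣR(inner→interface) = 373 − 8370×0.005492

T ≈ 327 K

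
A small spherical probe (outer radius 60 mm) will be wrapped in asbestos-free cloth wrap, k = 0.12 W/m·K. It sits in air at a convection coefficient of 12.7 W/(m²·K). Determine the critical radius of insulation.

For a sphere r_cr = 2k/h = 2×0.12/12.7
r_cr = 18.9 mm; since the bare radius (60 mm) is above r_cr, any added insulation will reduce heat loss.

r_cr ≈ 18.9 mm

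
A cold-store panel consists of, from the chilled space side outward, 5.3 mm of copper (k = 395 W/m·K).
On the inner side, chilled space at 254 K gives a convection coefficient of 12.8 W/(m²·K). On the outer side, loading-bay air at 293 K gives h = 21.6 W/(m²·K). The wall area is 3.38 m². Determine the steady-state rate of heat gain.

Series thermal resistances:
R_inner film = 1/(h_i·A) = 1/(12.8×3.38) = 0.02311 K/W
R_copper = L/(kA) = 0.0053/(395×3.38) = 3.97×10^-6 K/W
R_outer film = 1/(h_o·A) = 1/(21.6×3.38) = 0.0137 K/W
R_total = 0.03682 K/W
Q = ΔT / R_total = 39 / 0.03682

Q ≈ 1060 W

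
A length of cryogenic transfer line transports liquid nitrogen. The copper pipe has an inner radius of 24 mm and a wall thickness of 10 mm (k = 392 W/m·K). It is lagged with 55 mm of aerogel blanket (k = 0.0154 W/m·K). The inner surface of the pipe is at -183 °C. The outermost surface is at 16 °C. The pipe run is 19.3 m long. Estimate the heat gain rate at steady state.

Radial resistances (cylindrical: R_cond = ln(r_o/r_i)/(2πkL), R_conv = 1/(h·2πrL)):
R_copper pipe wall = ln(34/24)/(2π×392×19.3) = 7.327×10^-6 K/W
R_aerogel blanket = ln(89/34)/(2π×0.0154×19.3) = 0.5153 K/W
R_total = 0.5153 K/W
Q = ΔT/R_total = 199/0.5153

Q ≈ 386 W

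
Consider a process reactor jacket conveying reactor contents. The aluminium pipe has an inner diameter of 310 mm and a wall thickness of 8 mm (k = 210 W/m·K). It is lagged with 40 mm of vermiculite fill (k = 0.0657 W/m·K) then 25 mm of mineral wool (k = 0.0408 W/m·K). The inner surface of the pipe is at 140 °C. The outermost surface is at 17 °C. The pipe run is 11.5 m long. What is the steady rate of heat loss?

Cylindrical conduction, so R = ln(r₂/r₁)/(2πkL) per layer, in series:
R_aluminium pipe wall = ln(163/155)/(2π×210×11.5) = 3.317×10^-6 K/W
R_vermiculite fill = ln(203/163)/(2π×0.0657×11.5) = 0.04623 K/W
R_mineral wool = ln(228/203)/(2π×0.0408×11.5) = 0.0394 K/W
R_total = 0.08563 K/W
Q = ΔT/R_total = 123/0.08563

Q ≈ 1440 W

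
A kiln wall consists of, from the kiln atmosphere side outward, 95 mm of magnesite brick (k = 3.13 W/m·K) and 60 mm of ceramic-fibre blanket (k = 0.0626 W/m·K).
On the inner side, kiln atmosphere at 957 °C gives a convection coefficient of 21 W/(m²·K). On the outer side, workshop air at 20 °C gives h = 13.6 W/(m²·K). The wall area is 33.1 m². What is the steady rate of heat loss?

Series thermal resistances:
R_inner film = 1/(h_i·A) = 1/(21×33.1) = 0.001439 K/W
R_magnesite brick = L/(kA) = 0.095/(3.13×33.1) = 9.17×10^-4 K/W
R_ceramic-fibre blanket = L/(kA) = 0.06/(0.0626×33.1) = 0.02896 K/W
R_outer film = 1/(h_o·A) = 1/(13.6×33.1) = 0.002221 K/W
R_total = 0.03353 K/W
Q = ΔT / R_total = 937 / 0.03353

Q ≈ 27900 W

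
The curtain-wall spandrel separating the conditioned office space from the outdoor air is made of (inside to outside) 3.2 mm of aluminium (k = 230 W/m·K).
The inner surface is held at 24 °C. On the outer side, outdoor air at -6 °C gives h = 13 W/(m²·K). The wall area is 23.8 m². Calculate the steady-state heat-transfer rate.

Treating each layer as a thermal resistance in series:
R_aluminium = L/(kA) = 0.0032/(230×23.8) = 5.846×10^-7 K/W
R_outer film = 1/(h_o·A) = 1/(13×23.8) = 0.003232 K/W
R_total = 0.003233 K/W
Q = ΔT / R_total = 30 / 0.003233

Q ≈ 9280 W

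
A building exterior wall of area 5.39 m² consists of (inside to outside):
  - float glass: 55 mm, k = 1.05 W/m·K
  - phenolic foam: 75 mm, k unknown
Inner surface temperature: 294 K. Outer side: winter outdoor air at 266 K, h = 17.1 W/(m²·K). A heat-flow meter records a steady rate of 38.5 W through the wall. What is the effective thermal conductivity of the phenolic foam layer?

Treating each layer as a thermal resistance in series:
R_float glass = L/(kA) = 0.055/(1.05×5.39) = 0.009718 K/W
R_outer film = 1/(h_o·A) = 1/(17.1×5.39) = 0.01085 K/W
Sum of known resistances R_other = 0.02057 K/W
Total R = ΔT/Q = 28/38.5 = 0.7273 K/W
R_phenolic foam = R_total − R_other = 0.7067 K/W
k = L/(R·A) = 0.075/(0.7067×5.39)

k ≈ 0.0197 W/(m·K)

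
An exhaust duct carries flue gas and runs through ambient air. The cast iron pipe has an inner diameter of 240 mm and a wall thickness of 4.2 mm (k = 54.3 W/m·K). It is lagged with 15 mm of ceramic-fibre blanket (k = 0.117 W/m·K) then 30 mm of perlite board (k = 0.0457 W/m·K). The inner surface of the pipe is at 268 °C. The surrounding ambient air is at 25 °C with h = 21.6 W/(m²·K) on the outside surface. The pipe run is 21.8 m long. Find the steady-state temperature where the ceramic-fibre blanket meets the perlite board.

Radial resistances (cylindrical: R_cond = ln(r_o/r_i)/(2πkL), R_conv = 1/(h·2πrL)):
R_cast iron pipe wall = ln(124.2/120)/(2π×54.3×21.8) = 4.625×10^-6 K/W
R_ceramic-fibre blanket = ln(139.2/124.2)/(2π×0.117×21.8) = 0.007115 K/W
R_perlite board = ln(169.2/139.2)/(2π×0.0457×21.8) = 0.03118 K/W
R_outer film = 1/(h_o·2πr_oL) = 1/(21.6×2π×0.1692×21.8) = 0.001998 K/W
R_total = 0.0403 K/W
Q = ΔT/R_total = 243/0.0403
Q = 6030 W
T_interface = T_inner − Q·ΣR(inner→interface) = 268 − 6030×0.007119

T ≈ 225 °C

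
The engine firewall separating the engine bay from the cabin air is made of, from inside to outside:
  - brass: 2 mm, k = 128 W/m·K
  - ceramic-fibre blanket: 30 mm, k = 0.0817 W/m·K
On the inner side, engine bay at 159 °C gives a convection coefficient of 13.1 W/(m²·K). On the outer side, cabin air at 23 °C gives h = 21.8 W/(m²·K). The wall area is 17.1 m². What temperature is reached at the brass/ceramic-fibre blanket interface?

T ≈ 138 °C

Thermal resistances in series:
R_inner film = 1/(h_i·A) = 1/(13.1×17.1) = 0.004464 K/W
R_brass = L/(kA) = 0.002/(128×17.1) = 9.137×10^-7 K/W
R_ceramic-fibre blanket = L/(kA) = 0.03/(0.0817×17.1) = 0.02147 K/W
R_outer film = 1/(h_o·A) = 1/(21.8×17.1) = 0.002683 K/W
R_total = 0.02862 K/W;  Q = ΔT/R_total = 136/0.02862 = 4752 W
T_interface = T_inner − Q·ΣR(inner→interface) = 159 − 4750×0.004465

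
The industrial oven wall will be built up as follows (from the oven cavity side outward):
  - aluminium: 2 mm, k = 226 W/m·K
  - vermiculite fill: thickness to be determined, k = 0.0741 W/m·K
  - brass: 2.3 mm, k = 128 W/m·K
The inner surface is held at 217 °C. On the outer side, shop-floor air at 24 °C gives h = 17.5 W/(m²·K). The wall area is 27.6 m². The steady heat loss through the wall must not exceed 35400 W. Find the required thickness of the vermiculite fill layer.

Using the resistance-network approach (series):
R_aluminium = L/(kA) = 0.002/(226×27.6) = 3.206×10^-7 K/W
R_brass = L/(kA) = 0.0023/(128×27.6) = 6.51×10^-7 K/W
R_outer film = 1/(h_o·A) = 1/(17.5×27.6) = 0.00207 K/W
Sum of the known resistances R_other = 0.002071 K/W
Required total resistance R_tot = ΔT/Q_allow = 193/35400 = 0.005452 K/W
R_vermiculite fill = R_tot − R_other = 0.003381 K/W
L = R·k·A = 0.003381×0.0741×27.6

L ≈ 6.91 mm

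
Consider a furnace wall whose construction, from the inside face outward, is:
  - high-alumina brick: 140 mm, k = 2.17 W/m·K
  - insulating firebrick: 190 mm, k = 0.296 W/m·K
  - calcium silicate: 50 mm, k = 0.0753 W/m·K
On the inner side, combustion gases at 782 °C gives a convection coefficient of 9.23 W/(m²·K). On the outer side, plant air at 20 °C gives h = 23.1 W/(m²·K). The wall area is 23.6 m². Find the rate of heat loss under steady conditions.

Model the wall as resistances in series:
R_inner film = 1/(h_i·A) = 1/(9.23×23.6) = 0.004591 K/W
R_high-alumina brick = L/(kA) = 0.14/(2.17×23.6) = 0.002734 K/W
R_insulating firebrick = L/(kA) = 0.19/(0.296×23.6) = 0.0272 K/W
R_calcium silicate = L/(kA) = 0.05/(0.0753×23.6) = 0.02814 K/W
R_outer film = 1/(h_o·A) = 1/(23.1×23.6) = 0.001834 K/W
R_total = 0.06449 K/W
Q = ΔT / R_total = 762 / 0.06449

Q ≈ 11800 W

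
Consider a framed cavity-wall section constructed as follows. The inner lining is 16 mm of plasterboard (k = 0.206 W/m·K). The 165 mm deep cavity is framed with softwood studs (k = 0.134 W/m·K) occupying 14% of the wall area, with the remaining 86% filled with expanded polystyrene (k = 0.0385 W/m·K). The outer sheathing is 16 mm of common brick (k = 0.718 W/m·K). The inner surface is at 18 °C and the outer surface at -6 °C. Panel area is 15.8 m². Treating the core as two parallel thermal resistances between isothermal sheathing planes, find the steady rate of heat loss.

Q ≈ 116 W

Sheathing layers in series; stud and cavity paths in parallel between them.
R_inner = 0.016/(0.206×15.8) = 0.004916 K/W
R_stud  = 0.165/(0.134×0.14×15.8) = 0.5567 K/W
R_cav   = 0.165/(0.0385×0.86×15.8) = 0.3154 K/W
1/R_core = 1/R_stud + 1/R_cav → R_core = 0.2013 K/W
R_outer = 0.016/(0.718×15.8) = 0.00141 K/W
R_total = 0.2077 K/W
Q = ΔT/R_total = 24/0.2077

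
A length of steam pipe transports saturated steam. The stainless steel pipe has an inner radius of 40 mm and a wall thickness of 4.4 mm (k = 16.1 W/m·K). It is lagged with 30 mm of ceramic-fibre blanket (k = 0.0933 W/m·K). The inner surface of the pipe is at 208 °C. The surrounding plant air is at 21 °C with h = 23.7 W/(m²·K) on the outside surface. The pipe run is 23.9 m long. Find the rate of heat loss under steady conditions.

Q ≈ 4600 W

Cylindrical conduction, so R = ln(r₂/r₁)/(2πkL) per layer, in series:
R_stainless steel pipe wall = ln(44.4/40)/(2π×16.1×23.9) = 4.316×10^-5 K/W
R_ceramic-fibre blanket = ln(74.4/44.4)/(2π×0.0933×23.9) = 0.03684 K/W
R_outer film = 1/(h_o·2πr_oL) = 1/(23.7×2π×0.0744×23.9) = 0.003777 K/W
R_total = 0.04066 K/W
Q = ΔT/R_total = 187/0.04066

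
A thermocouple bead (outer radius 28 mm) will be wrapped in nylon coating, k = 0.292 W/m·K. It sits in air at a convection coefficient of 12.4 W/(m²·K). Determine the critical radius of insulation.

r_cr ≈ 47.1 mm

For a sphere r_cr = 2k/h = 2×0.292/12.4
r_cr = 47.1 mm; since the bare radius (28 mm) is below r_cr, adding a thin layer of insulation will *increase* heat loss.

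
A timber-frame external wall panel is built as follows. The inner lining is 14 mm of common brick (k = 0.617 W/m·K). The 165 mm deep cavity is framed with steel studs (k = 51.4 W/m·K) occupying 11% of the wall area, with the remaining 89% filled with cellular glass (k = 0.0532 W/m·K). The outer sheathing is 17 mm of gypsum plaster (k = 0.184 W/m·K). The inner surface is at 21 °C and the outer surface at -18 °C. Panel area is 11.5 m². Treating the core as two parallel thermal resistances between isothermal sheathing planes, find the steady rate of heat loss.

Q ≈ 3110 W

Sheathing layers in series; stud and cavity paths in parallel between them.
R_inner = 0.014/(0.617×11.5) = 0.001973 K/W
R_stud  = 0.165/(51.4×0.11×11.5) = 0.002538 K/W
R_cav   = 0.165/(0.0532×0.89×11.5) = 0.303 K/W
1/R_core = 1/R_stud + 1/R_cav → R_core = 0.002517 K/W
R_outer = 0.017/(0.184×11.5) = 0.008034 K/W
R_total = 0.01252 K/W
Q = ΔT/R_total = 39/0.01252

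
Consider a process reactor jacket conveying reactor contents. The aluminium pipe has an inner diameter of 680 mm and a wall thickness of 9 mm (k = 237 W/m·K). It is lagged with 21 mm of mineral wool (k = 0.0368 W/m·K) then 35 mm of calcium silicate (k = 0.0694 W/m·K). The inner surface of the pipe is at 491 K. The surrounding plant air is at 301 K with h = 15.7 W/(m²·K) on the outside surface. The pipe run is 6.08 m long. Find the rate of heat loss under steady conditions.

Q ≈ 2380 W

Per-layer cylindrical resistances, series-summed:
R_aluminium pipe wall = ln(349/340)/(2π×237×6.08) = 2.886×10^-6 K/W
R_mineral wool = ln(370/349)/(2π×0.0368×6.08) = 0.04156 K/W
R_calcium silicate = ln(405/370)/(2π×0.0694×6.08) = 0.03409 K/W
R_outer film = 1/(h_o·2πr_oL) = 1/(15.7×2π×0.405×6.08) = 0.004117 K/W
R_total = 0.07977 K/W
Q = ΔT/R_total = 190/0.07977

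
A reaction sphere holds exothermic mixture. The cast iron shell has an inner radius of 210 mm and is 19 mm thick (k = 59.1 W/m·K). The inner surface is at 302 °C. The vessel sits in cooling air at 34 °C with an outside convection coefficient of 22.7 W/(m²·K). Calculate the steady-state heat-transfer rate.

Each spherical layer contributes R = (1/r_i − 1/r_o)/(4πk):
R_cast iron shell = (1/0.21 − 1/0.229)/(4π×59.1) = 5.32×10^-4 K/W
R_outer film = 1/(h·4πr_o²) = 1/(22.7×4π×0.229²) = 0.06685 K/W
R_total = 0.06738 K/W
Q = ΔT/R_total = 268/0.06738

Q ≈ 3980 W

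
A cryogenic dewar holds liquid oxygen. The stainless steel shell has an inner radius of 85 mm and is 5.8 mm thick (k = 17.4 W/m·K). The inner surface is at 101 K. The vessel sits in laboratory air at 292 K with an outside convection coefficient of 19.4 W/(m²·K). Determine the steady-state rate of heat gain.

Q ≈ 381 W

Radial (spherical) resistances in series:
R_stainless steel shell = (1/0.085 − 1/0.0908)/(4π×17.4) = 0.003437 K/W
R_outer film = 1/(h·4πr_o²) = 1/(19.4×4π×0.0908²) = 0.4975 K/W
R_total = 0.501 K/W
Q = ΔT/R_total = 191/0.501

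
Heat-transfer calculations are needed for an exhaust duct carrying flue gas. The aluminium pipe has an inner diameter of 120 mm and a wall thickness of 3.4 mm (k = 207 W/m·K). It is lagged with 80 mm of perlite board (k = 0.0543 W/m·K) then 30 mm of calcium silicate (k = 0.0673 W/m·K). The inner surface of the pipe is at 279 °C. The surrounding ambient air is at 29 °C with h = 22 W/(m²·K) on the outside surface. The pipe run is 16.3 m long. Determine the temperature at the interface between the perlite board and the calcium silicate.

T ≈ 71.6 °C

Cylindrical conduction, so R = ln(r₂/r₁)/(2πkL) per layer, in series:
R_aluminium pipe wall = ln(63.4/60)/(2π×207×16.3) = 2.6×10^-6 K/W
R_perlite board = ln(143.4/63.4)/(2π×0.0543×16.3) = 0.1468 K/W
R_calcium silicate = ln(173.4/143.4)/(2π×0.0673×16.3) = 0.02756 K/W
R_outer film = 1/(h_o·2πr_oL) = 1/(22×2π×0.1734×16.3) = 0.00256 K/W
R_total = 0.1769 K/W
Q = ΔT/R_total = 250/0.1769
Q = 1410 W
T_interface = T_inner − Q·ΣR(inner→interface) = 279 − 1410×0.1468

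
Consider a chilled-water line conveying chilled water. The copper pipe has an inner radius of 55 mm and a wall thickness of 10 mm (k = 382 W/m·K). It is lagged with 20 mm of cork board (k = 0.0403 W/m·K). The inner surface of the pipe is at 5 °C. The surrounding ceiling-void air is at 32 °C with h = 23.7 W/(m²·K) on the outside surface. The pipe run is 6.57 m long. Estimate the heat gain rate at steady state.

Cylindrical conduction, so R = ln(r₂/r₁)/(2πkL) per layer, in series:
R_copper pipe wall = ln(65/55)/(2π×382×6.57) = 1.059×10^-5 K/W
R_cork board = ln(85/65)/(2π×0.0403×6.57) = 0.1613 K/W
R_outer film = 1/(h_o·2πr_oL) = 1/(23.7×2π×0.085×6.57) = 0.01203 K/W
R_total = 0.1733 K/W
Q = ΔT/R_total = 27/0.1733

Q ≈ 156 W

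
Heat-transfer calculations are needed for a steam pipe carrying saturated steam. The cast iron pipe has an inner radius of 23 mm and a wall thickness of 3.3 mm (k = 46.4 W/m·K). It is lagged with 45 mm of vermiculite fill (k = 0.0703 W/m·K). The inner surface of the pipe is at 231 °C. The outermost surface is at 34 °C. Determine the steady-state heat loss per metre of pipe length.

Radial resistances (cylindrical: R_cond = ln(r_o/r_i)/(2πkL), R_conv = 1/(h·2πrL)):
R_cast iron pipe wall = ln(26.3/23)/(2π×46.4×1) = 4.599×10^-4 K/W
R_vermiculite fill = ln(71.3/26.3)/(2π×0.0703×1) = 2.258 K/W
R_total = 2.258 K/W
Q = ΔT/R_total = 197/2.258

q′ ≈ 87.2 W/m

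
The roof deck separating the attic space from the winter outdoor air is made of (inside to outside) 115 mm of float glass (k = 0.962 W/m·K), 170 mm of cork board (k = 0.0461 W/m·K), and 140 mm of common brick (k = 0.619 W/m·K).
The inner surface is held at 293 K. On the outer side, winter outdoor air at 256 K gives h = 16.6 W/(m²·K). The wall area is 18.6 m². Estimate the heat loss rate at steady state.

Q ≈ 168 W

Using the resistance-network approach (series):
R_float glass = L/(kA) = 0.115/(0.962×18.6) = 0.006427 K/W
R_cork board = L/(kA) = 0.17/(0.0461×18.6) = 0.1983 K/W
R_common brick = L/(kA) = 0.14/(0.619×18.6) = 0.01216 K/W
R_outer film = 1/(h_o·A) = 1/(16.6×18.6) = 0.003239 K/W
R_total = 0.2201 K/W
Q = ΔT / R_total = 37 / 0.2201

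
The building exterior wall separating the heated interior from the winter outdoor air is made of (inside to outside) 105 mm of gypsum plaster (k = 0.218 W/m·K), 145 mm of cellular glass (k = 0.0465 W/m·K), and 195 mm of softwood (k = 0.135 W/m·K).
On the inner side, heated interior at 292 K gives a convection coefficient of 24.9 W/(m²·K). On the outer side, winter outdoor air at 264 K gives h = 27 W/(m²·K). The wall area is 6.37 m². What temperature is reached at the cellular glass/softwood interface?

T ≈ 272 K

Using the resistance-network approach (series):
R_inner film = 1/(h_i·A) = 1/(24.9×6.37) = 0.006305 K/W
R_gypsum plaster = L/(kA) = 0.105/(0.218×6.37) = 0.07561 K/W
R_cellular glass = L/(kA) = 0.145/(0.0465×6.37) = 0.4895 K/W
R_softwood = L/(kA) = 0.195/(0.135×6.37) = 0.2268 K/W
R_outer film = 1/(h_o·A) = 1/(27×6.37) = 0.005814 K/W
R_total = 0.804 K/W;  Q = ΔT/R_total = 28/0.804 = 34.83 W
T_interface = T_inner − Q·ΣR(inner→interface) = 292 − 34.8×0.5714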